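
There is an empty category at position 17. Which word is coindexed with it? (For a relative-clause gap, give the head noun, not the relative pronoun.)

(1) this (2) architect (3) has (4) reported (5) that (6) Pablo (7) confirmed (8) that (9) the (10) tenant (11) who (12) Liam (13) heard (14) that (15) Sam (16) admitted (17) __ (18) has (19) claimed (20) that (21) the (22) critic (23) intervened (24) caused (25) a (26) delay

The gap at 17 is the subject of "claimed", inside a relative clause.
The relative pronoun is "who" (word 11); it is bound by the head noun immediately before it.
Its filler is the head noun "tenant", at word 10.

10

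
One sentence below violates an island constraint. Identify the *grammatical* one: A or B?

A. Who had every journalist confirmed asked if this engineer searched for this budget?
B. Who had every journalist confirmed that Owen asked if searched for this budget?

A

In B, the wh-phrase is extracted from inside a wh-island (introduced by "if"), which blocks movement.
In A, the extraction path crosses only that-complement boundaries, which are transparent.
So A is grammatical.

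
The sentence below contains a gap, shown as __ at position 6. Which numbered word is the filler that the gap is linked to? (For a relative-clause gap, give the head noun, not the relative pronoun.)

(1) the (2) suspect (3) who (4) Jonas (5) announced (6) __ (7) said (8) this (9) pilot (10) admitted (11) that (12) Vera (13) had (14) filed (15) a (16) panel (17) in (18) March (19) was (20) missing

2

The gap at 6 is the subject of "said", inside a relative clause.
The relative pronoun is "who" (word 3); it is bound by the head noun immediately before it.
Its filler is the head noun "suspect", at word 2.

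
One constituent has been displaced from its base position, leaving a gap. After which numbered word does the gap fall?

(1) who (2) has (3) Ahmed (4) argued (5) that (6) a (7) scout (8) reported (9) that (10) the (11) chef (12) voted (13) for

13

The displaced element is "who" (word 1).
It is linked across 2 clause boundaries (that → that).
It functions as the object of the preposition "for" of "voted", so the gap sits immediately after word 13 ("for").
Base order: Ahmed has argued that a scout reported that the chef voted for who.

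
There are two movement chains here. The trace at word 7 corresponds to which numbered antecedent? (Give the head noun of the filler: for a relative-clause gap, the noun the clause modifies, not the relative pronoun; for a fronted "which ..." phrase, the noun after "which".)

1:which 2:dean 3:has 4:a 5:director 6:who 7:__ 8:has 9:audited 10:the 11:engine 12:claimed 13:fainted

5

The marked gap is inside the relative clause, the subject of "audited".
Its filler is the head noun "director" (via "who"), at word 5.
(The other dependency links word 2 to a gap after word 12.)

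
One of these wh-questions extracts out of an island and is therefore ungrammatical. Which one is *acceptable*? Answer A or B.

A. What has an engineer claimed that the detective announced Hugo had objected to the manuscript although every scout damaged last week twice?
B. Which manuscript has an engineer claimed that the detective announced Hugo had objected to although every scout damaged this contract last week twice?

In A, the wh-phrase is extracted from inside an adjunct island (introduced by "although"), which blocks movement.
In B, the extraction path crosses only that-complement boundaries, which are transparent.
So B is grammatical.

B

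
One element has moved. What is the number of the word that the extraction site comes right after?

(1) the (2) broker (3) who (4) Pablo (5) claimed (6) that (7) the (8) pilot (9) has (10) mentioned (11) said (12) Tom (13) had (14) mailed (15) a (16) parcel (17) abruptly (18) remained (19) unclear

The displaced element is "the broker" (word 2).
It is linked across 2 clause boundaries (that → Ø).
It functions as the subject of "said", so the gap sits immediately after word 10 ("mentioned").
Base order: Pablo claimed that the pilot has mentioned that the broker said Tom had mailed a parcel abruptly.

10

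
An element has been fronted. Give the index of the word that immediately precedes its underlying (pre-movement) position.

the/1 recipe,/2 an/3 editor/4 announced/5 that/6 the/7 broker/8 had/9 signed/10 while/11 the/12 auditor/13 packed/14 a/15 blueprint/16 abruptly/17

10

The displaced element is "the recipe" (word 2).
It is linked across 1 clause boundary (that).
It functions as the direct object of "signed", so the gap sits immediately after word 10 ("signed").
Base order: An editor announced that the broker had signed the recipe while the auditor packed a blueprint abruptly.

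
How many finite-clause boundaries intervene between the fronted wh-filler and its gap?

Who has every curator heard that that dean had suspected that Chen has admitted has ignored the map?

"who" is extracted from the subject of "ignored".
Boundaries crossed, outermost first: [that], [that], [Ø] — 3 in total.

3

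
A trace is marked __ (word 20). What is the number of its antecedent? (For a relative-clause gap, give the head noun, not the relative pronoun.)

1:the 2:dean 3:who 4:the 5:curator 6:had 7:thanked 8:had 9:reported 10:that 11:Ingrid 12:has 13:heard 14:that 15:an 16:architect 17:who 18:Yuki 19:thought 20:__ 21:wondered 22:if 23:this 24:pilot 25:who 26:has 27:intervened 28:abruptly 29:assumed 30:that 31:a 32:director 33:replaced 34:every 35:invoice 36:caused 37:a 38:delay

The gap at 20 is the subject of "wondered", inside a relative clause.
The relative pronoun is "who" (word 17); it is bound by the head noun immediately before it.
Its filler is the head noun "architect", at word 16.

16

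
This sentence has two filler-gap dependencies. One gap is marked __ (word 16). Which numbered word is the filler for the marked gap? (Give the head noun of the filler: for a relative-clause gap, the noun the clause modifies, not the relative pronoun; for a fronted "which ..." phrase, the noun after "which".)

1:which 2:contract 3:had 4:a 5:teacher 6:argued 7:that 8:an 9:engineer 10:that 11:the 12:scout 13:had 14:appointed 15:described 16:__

The marked gap is the direct object of "described".
Its filler is the fronted wh-phrase "which contract", at word 2.
(The other dependency links word 9 to a gap after word 14.)

2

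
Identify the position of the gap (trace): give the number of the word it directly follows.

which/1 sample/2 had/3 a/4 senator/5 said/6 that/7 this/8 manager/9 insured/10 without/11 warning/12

10

The displaced element is "which sample" (word 2).
It is linked across 1 clause boundary (that).
It functions as the direct object of "insured", so the gap sits immediately after word 10 ("insured").
Base order: A senator had said that this manager insured which sample without warning.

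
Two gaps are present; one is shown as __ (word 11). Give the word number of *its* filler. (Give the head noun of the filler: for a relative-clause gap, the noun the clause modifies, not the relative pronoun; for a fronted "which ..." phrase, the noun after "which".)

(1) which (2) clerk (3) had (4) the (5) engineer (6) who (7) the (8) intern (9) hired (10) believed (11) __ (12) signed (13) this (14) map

The marked gap is the subject of "signed".
Its filler is the fronted wh-phrase "which clerk", at word 2.
(The other dependency links word 5 to a gap after word 9.)

2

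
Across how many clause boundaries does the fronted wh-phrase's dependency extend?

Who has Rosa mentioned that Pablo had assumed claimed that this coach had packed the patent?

"who" is extracted from the subject of "claimed".
Boundaries crossed, outermost first: [that], [Ø] — 2 in total.

2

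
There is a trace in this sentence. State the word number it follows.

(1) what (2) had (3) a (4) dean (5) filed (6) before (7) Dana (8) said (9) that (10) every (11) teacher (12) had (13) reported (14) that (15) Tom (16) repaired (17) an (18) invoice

The displaced element is "what" (word 1).
It functions as the direct object of "filed", so the gap sits immediately after word 5 ("filed").
Base order: A dean had filed what before Dana said that every teacher had reported that Tom repaired an invoice.

5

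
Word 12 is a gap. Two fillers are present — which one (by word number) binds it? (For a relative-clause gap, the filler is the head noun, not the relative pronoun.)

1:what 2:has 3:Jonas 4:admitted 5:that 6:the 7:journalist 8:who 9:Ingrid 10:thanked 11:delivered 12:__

The marked gap is the direct object of "delivered".
Its filler is the fronted wh-phrase "what", at word 1.
(The other dependency links word 7 to a gap after word 10.)

1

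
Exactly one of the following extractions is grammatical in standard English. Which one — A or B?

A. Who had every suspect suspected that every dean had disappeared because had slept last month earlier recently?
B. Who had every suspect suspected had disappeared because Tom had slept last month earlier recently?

B

In A, the wh-phrase is extracted from inside an adjunct island (introduced by "because"), which blocks movement.
In B, the extraction path crosses only that-complement boundaries, which are transparent.
So B is grammatical.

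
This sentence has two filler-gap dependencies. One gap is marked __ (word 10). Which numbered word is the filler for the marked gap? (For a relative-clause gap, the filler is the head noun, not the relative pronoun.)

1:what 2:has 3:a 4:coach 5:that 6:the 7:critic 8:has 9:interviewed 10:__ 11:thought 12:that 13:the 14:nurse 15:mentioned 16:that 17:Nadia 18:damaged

The marked gap is inside the relative clause, the direct object of "interviewed".
Its filler is the head noun "coach" (via "that"), at word 4.
(The other dependency links word 1 to a gap after word 18.)

4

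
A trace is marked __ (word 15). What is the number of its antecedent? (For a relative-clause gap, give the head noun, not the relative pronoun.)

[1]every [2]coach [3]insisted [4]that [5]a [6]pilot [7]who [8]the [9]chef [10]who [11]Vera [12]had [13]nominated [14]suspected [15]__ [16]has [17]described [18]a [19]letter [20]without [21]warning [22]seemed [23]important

6

The gap at 15 is the subject of "described", inside a relative clause.
The relative pronoun is "who" (word 7); it is bound by the head noun immediately before it.
Its filler is the head noun "pilot", at word 6.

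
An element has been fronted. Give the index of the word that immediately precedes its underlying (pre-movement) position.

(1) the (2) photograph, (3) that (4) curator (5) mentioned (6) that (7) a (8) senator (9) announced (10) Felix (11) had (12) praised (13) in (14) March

12

The displaced element is "the photograph" (word 2).
It is linked across 2 clause boundaries (that → Ø).
It functions as the direct object of "praised", so the gap sits immediately after word 12 ("praised").
Base order: That curator mentioned that a senator announced Felix had praised the photograph in March.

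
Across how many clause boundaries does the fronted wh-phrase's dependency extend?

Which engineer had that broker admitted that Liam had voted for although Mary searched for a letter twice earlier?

1

"which engineer" is extracted from the PP object of "voted".
Boundaries crossed, outermost first: [that] — 1 in total.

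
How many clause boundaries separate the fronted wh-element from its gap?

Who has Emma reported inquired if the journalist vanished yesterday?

1

"who" is extracted from the subject of "inquired".
Boundaries crossed, outermost first: [Ø] — 1 in total.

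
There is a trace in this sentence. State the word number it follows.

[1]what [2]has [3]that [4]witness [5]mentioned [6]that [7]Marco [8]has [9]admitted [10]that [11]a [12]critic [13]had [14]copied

The displaced element is "what" (word 1).
It is linked across 2 clause boundaries (that → that).
It functions as the direct object of "copied", so the gap sits immediately after word 14 ("copied").
Base order: That witness has mentioned that Marco has admitted that a critic had copied what.

14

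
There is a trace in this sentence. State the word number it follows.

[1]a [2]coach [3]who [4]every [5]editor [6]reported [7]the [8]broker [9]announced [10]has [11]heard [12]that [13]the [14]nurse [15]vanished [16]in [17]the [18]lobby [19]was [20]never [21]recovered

9

The displaced element is "a coach" (word 2).
It is linked across 2 clause boundaries (Ø → Ø).
It functions as the subject of "heard", so the gap sits immediately after word 9 ("announced").
Base order: Every editor reported the broker announced that a coach has heard that the nurse vanished in the lobby.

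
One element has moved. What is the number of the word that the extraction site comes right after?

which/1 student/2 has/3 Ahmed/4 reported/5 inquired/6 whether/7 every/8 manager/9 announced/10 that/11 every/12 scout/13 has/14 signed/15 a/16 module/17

5

The displaced element is "which student" (word 2).
It is linked across 1 clause boundary (Ø).
It functions as the subject of "inquired", so the gap sits immediately after word 5 ("reported").
Base order: Ahmed has reported that which student inquired whether every manager announced that every scout has signed a module.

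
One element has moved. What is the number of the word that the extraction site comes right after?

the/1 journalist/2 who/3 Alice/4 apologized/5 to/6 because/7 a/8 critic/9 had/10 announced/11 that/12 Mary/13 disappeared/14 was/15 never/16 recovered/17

The displaced element is "the journalist" (word 2).
It functions as the object of the preposition "to" of "apologized", so the gap sits immediately after word 6 ("to").
Base order: Alice apologized to the journalist because a critic had announced that Mary disappeared.

6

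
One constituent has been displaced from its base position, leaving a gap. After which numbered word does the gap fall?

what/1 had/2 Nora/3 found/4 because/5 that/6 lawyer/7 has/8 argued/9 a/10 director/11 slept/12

The displaced element is "what" (word 1).
It functions as the direct object of "found", so the gap sits immediately after word 4 ("found").
Base order: Nora had found what because that lawyer has argued a director slept.

4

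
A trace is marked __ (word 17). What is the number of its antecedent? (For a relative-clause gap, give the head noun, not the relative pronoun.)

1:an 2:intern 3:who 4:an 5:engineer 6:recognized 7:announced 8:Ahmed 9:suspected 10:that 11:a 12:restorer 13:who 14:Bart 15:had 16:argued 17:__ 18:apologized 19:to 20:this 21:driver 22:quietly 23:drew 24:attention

12

The gap at 17 is the subject of "apologized", inside a relative clause.
The relative pronoun is "who" (word 13); it is bound by the head noun immediately before it.
Its filler is the head noun "restorer", at word 12.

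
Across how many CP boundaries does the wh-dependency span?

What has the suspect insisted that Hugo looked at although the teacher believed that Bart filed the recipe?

"what" is extracted from the PP object of "looked".
Boundaries crossed, outermost first: [that] — 1 in total.

1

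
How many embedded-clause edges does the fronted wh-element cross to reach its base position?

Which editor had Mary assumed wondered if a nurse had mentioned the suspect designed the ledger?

1

"which editor" is extracted from the subject of "wondered".
Boundaries crossed, outermost first: [Ø] — 1 in total.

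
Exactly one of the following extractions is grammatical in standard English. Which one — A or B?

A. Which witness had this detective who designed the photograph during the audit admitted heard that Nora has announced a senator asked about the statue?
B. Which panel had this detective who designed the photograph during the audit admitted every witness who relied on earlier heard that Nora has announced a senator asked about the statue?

A

In B, the wh-phrase is extracted from inside a complex-NP island (relative clause) (introduced by "who"), which blocks movement.
In A, the extraction path crosses only that-complement boundaries, which are transparent.
So A is grammatical.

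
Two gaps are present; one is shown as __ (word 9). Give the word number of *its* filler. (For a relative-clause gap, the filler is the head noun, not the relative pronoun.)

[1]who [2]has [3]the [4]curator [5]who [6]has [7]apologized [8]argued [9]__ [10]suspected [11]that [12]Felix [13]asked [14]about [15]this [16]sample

1

The marked gap is the subject of "suspected".
Its filler is the fronted wh-phrase "who", at word 1.
(The other dependency links word 4 to a gap after word 5.)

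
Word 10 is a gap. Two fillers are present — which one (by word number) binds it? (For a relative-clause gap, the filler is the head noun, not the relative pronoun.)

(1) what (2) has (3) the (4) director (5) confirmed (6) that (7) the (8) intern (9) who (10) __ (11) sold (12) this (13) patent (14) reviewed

8

The marked gap is inside the relative clause, the subject of "sold".
Its filler is the head noun "intern" (via "who"), at word 8.
(The other dependency links word 1 to a gap after word 14.)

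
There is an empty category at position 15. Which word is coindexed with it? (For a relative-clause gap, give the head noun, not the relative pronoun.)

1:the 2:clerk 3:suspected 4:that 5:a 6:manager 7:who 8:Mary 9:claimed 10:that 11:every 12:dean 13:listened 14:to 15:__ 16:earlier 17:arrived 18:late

The gap at 15 is the prepositional object of "listened", inside a relative clause.
The relative pronoun is "who" (word 7); it is bound by the head noun immediately before it.
Its filler is the head noun "manager", at word 6.

6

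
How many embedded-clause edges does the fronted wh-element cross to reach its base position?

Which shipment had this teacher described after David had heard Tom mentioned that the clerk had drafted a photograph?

0

"which shipment" originates inside the matrix clause — no clause boundary is crossed.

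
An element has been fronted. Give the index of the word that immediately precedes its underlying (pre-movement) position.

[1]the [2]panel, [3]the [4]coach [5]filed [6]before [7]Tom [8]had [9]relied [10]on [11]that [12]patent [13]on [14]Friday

The displaced element is "the panel" (word 2).
It functions as the direct object of "filed", so the gap sits immediately after word 5 ("filed").
Base order: The coach filed the panel before Tom had relied on that patent on Friday.

5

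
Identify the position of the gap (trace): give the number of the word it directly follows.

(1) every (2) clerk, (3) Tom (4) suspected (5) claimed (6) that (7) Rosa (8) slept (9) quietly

4

The displaced element is "every clerk" (word 2).
It is linked across 1 clause boundary (Ø).
It functions as the subject of "claimed", so the gap sits immediately after word 4 ("suspected").
Base order: Tom suspected that every clerk claimed that Rosa slept quietly.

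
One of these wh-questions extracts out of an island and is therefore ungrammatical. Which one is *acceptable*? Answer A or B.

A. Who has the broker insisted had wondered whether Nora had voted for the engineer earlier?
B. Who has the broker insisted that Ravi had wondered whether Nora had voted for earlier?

In B, the wh-phrase is extracted from inside a wh-island (introduced by "whether"), which blocks movement.
In A, the extraction path crosses only that-complement boundaries, which are transparent.
So A is grammatical.

A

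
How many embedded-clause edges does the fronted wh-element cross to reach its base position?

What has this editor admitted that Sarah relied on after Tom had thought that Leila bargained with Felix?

"what" is extracted from the PP object of "relied".
Boundaries crossed, outermost first: [that] — 1 in total.

1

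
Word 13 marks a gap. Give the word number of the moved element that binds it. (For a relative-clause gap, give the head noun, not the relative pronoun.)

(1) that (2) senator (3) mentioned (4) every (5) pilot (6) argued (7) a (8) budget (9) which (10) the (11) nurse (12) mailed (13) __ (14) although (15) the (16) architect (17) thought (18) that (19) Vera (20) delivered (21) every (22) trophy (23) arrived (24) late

8

The gap at 13 is the object of "mailed", inside a relative clause.
The relative pronoun is "which" (word 9); it is bound by the head noun immediately before it.
Its filler is the head noun "budget", at word 8.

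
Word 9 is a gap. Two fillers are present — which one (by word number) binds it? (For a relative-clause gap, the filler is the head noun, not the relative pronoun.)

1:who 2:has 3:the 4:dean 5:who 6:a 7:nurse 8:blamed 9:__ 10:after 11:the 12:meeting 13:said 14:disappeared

The marked gap is inside the relative clause, the direct object of "blamed".
Its filler is the head noun "dean" (via "who"), at word 4.
(The other dependency links word 1 to a gap after word 13.)

4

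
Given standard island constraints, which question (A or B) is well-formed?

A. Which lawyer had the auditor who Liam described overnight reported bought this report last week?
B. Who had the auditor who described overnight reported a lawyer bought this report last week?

In B, the wh-phrase is extracted from inside a complex-NP island (relative clause) (introduced by "who"), which blocks movement.
In A, the extraction path crosses only that-complement boundaries, which are transparent.
So A is grammatical.

A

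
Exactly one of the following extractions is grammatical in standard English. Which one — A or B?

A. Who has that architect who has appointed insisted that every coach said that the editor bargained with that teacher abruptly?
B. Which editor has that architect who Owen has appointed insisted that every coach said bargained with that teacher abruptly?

B

In A, the wh-phrase is extracted from inside a complex-NP island (relative clause) (introduced by "who"), which blocks movement.
In B, the extraction path crosses only that-complement boundaries, which are transparent.
So B is grammatical.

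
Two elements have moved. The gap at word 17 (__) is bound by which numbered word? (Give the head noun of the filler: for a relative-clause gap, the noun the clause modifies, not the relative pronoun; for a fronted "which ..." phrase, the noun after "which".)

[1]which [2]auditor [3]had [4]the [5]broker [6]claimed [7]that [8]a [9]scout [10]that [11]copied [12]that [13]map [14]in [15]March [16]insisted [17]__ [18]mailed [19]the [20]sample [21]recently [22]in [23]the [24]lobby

2

The marked gap is the subject of "mailed".
Its filler is the fronted wh-phrase "which auditor", at word 2.
(The other dependency links word 9 to a gap after word 10.)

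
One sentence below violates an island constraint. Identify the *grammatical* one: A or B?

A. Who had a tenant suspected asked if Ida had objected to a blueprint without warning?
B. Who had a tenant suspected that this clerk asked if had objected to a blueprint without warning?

In B, the wh-phrase is extracted from inside a wh-island (introduced by "if"), which blocks movement.
In A, the extraction path crosses only that-complement boundaries, which are transparent.
So A is grammatical.

A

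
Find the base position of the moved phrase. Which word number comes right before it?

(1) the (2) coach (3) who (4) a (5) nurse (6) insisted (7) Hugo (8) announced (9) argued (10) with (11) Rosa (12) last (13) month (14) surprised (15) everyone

The displaced element is "the coach" (word 2).
It is linked across 2 clause boundaries (Ø → Ø).
It functions as the subject of "argued", so the gap sits immediately after word 8 ("announced").
Base order: A nurse insisted Hugo announced the coach argued with Rosa last month.

8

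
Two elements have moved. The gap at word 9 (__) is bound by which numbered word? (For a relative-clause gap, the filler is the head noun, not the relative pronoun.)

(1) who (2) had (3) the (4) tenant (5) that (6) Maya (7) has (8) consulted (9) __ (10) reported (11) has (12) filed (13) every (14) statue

The marked gap is inside the relative clause, the direct object of "consulted".
Its filler is the head noun "tenant" (via "that"), at word 4.
(The other dependency links word 1 to a gap after word 10.)

4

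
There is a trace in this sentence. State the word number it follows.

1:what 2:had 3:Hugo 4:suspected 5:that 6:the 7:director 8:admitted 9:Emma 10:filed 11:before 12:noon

10

The displaced element is "what" (word 1).
It is linked across 2 clause boundaries (that → Ø).
It functions as the direct object of "filed", so the gap sits immediately after word 10 ("filed").
Base order: Hugo had suspected that the director admitted Emma filed what before noon.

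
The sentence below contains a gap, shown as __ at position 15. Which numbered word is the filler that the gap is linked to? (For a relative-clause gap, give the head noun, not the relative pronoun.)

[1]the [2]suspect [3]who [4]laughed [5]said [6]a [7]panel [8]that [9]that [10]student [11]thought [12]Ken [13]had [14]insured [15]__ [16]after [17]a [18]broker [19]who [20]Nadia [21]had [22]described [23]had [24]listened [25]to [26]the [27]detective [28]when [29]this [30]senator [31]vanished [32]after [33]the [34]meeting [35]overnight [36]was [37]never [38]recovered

7

The gap at 15 is the object of "insured", inside a relative clause.
The relative pronoun is "that" (word 8); it is bound by the head noun immediately before it.
Its filler is the head noun "panel", at word 7.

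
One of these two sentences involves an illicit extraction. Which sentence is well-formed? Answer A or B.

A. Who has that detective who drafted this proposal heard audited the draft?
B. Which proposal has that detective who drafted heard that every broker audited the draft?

In B, the wh-phrase is extracted from inside a complex-NP island (relative clause) (introduced by "who"), which blocks movement.
In A, the extraction path crosses only that-complement boundaries, which are transparent.
So A is grammatical.

A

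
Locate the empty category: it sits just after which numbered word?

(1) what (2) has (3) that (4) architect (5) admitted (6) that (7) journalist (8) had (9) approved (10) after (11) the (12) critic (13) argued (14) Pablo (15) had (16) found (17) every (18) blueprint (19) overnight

9

The displaced element is "what" (word 1).
It is linked across 1 clause boundary (Ø).
It functions as the direct object of "approved", so the gap sits immediately after word 9 ("approved").
Base order: That architect has admitted that journalist had approved what after the critic argued Pablo had found every blueprint overnight.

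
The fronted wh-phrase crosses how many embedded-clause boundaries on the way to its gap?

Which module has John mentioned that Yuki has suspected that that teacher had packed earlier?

2

"which module" is extracted from the object of "packed".
Boundaries crossed, outermost first: [that], [that] — 2 in total.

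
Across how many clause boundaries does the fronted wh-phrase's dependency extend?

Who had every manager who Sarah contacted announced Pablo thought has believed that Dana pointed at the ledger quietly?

2

"who" is extracted from the subject of "believed".
Boundaries crossed, outermost first: [Ø], [Ø] — 2 in total.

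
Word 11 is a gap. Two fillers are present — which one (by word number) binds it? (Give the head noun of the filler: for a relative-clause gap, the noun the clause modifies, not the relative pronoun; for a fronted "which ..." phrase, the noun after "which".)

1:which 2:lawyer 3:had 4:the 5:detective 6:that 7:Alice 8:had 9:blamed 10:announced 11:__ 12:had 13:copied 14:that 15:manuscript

2

The marked gap is the subject of "copied".
Its filler is the fronted wh-phrase "which lawyer", at word 2.
(The other dependency links word 5 to a gap after word 9.)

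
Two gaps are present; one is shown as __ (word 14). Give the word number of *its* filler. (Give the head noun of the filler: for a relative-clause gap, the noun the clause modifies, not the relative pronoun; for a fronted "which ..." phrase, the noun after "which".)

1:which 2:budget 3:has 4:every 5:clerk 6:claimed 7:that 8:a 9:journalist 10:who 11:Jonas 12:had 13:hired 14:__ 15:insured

9

The marked gap is inside the relative clause, the direct object of "hired".
Its filler is the head noun "journalist" (via "who"), at word 9.
(The other dependency links word 2 to a gap after word 15.)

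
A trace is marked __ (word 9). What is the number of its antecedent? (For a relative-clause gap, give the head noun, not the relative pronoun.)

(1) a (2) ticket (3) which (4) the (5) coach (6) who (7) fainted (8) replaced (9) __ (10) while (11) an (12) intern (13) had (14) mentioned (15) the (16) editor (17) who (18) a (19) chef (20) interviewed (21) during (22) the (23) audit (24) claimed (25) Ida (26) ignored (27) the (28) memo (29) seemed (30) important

2

The gap at 9 is the object of "replaced", inside a relative clause.
The relative pronoun is "which" (word 3); it is bound by the head noun immediately before it.
Its filler is the head noun "ticket", at word 2.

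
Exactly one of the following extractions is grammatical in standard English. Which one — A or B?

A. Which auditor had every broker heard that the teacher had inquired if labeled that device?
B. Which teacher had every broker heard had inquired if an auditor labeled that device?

B

In A, the wh-phrase is extracted from inside a wh-island (introduced by "if"), which blocks movement.
In B, the extraction path crosses only that-complement boundaries, which are transparent.
So B is grammatical.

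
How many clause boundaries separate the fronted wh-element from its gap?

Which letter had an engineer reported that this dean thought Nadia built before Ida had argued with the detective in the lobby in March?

"which letter" is extracted from the object of "built".
Boundaries crossed, outermost first: [that], [Ø] — 2 in total.

2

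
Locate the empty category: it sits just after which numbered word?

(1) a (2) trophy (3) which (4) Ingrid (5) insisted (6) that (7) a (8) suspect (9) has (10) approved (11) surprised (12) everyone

10

The displaced element is "a trophy" (word 2).
It is linked across 1 clause boundary (that).
It functions as the direct object of "approved", so the gap sits immediately after word 10 ("approved").
Base order: Ingrid insisted that a suspect has approved a trophy.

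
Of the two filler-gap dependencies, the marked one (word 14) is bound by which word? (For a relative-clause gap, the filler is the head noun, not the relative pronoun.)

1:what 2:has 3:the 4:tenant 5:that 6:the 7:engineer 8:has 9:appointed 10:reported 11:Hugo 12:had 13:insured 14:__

1

The marked gap is the direct object of "insured".
Its filler is the fronted wh-phrase "what", at word 1.
(The other dependency links word 4 to a gap after word 9.)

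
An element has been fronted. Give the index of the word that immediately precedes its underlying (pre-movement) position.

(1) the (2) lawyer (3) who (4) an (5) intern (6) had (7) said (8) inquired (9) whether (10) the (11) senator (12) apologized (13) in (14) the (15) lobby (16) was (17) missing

7

The displaced element is "the lawyer" (word 2).
It is linked across 1 clause boundary (Ø).
It functions as the subject of "inquired", so the gap sits immediately after word 7 ("said").
Base order: An intern had said that the lawyer inquired whether the senator apologized in the lobby.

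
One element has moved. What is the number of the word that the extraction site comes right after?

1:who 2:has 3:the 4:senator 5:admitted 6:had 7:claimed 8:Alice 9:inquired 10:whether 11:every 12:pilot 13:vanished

5

The displaced element is "who" (word 1).
It is linked across 1 clause boundary (Ø).
It functions as the subject of "claimed", so the gap sits immediately after word 5 ("admitted").
Base order: The senator has admitted that who had claimed Alice inquired whether every pilot vanished.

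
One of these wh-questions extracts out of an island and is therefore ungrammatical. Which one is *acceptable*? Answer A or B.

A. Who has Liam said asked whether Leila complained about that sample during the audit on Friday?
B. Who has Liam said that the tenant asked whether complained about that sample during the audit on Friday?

A

In B, the wh-phrase is extracted from inside a wh-island (introduced by "whether"), which blocks movement.
In A, the extraction path crosses only that-complement boundaries, which are transparent.
So A is grammatical.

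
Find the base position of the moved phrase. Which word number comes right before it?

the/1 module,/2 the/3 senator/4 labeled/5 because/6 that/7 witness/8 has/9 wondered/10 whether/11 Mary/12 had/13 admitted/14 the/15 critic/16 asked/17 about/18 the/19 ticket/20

The displaced element is "the module" (word 2).
It functions as the direct object of "labeled", so the gap sits immediately after word 5 ("labeled").
Base order: The senator labeled the module because that witness has wondered whether Mary had admitted the critic asked about the ticket.

5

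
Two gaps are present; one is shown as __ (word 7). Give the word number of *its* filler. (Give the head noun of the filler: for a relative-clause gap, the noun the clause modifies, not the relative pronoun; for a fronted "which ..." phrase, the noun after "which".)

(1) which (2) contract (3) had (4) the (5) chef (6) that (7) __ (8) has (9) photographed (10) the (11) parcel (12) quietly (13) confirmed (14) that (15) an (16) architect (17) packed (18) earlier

5

The marked gap is inside the relative clause, the subject of "photographed".
Its filler is the head noun "chef" (via "that"), at word 5.
(The other dependency links word 2 to a gap after word 17.)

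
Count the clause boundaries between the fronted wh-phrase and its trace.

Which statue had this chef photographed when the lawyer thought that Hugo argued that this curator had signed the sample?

"which statue" originates inside the matrix clause — no clause boundary is crossed.

0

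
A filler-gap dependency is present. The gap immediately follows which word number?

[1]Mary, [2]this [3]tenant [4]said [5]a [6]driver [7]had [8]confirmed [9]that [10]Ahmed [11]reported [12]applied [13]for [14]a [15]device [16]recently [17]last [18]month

11

The displaced element is "Mary" (word 1).
It is linked across 3 clause boundaries (Ø → that → Ø).
It functions as the subject of "applied", so the gap sits immediately after word 11 ("reported").
Base order: This tenant said a driver had confirmed that Ahmed reported that Mary applied for a device recently last month.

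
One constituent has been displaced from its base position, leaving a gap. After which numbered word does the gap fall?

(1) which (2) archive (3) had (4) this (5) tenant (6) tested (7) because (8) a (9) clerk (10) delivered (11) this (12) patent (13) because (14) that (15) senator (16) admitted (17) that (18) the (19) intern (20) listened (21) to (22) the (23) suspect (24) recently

6

The displaced element is "which archive" (word 2).
It functions as the direct object of "tested", so the gap sits immediately after word 6 ("tested").
Base order: This tenant had tested which archive because a clerk delivered this patent because that senator admitted that the intern listened to the suspect recently.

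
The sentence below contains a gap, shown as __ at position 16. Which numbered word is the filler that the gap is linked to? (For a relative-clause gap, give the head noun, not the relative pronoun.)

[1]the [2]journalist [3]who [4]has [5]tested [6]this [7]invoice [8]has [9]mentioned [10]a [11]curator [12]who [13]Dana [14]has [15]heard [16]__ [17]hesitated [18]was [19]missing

The gap at 16 is the subject of "hesitated", inside a relative clause.
The relative pronoun is "who" (word 12); it is bound by the head noun immediately before it.
Its filler is the head noun "curator", at word 11.

11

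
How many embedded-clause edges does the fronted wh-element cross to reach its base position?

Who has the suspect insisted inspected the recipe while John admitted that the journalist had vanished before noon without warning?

"who" is extracted from the subject of "inspected".
Boundaries crossed, outermost first: [Ø] — 1 in total.

1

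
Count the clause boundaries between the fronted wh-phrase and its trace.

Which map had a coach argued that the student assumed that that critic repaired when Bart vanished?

2

"which map" is extracted from the object of "repaired".
Boundaries crossed, outermost first: [that], [that] — 2 in total.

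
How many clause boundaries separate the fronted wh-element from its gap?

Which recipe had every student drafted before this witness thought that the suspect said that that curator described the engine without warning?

0

"which recipe" originates inside the matrix clause — no clause boundary is crossed.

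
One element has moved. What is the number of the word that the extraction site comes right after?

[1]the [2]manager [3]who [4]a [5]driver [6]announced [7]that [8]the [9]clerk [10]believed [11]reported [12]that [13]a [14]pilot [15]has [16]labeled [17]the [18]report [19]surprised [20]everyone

The displaced element is "the manager" (word 2).
It is linked across 2 clause boundaries (that → Ø).
It functions as the subject of "reported", so the gap sits immediately after word 10 ("believed").
Base order: A driver announced that the clerk believed that the manager reported that a pilot has labeled the report.

10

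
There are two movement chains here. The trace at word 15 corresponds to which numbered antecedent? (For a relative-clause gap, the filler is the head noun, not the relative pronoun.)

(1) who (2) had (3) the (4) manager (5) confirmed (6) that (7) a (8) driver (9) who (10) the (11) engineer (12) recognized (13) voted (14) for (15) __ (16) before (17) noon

The marked gap is the object of the preposition "for" of "voted".
Its filler is the fronted wh-phrase "who", at word 1.
(The other dependency links word 8 to a gap after word 12.)

1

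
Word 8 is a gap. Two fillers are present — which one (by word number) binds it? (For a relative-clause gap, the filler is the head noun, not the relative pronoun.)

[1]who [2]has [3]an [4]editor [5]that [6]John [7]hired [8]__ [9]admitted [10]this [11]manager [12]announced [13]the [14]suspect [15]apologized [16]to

The marked gap is inside the relative clause, the direct object of "hired".
Its filler is the head noun "editor" (via "that"), at word 4.
(The other dependency links word 1 to a gap after word 16.)

4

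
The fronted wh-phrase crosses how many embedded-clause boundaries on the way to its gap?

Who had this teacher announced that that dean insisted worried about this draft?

"who" is extracted from the subject of "worried".
Boundaries crossed, outermost first: [that], [Ø] — 2 in total.

2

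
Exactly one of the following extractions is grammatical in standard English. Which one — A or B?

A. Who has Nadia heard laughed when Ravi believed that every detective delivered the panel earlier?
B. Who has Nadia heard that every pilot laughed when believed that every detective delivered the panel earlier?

In B, the wh-phrase is extracted from inside an adjunct island (introduced by "when"), which blocks movement.
In A, the extraction path crosses only that-complement boundaries, which are transparent.
So A is grammatical.

A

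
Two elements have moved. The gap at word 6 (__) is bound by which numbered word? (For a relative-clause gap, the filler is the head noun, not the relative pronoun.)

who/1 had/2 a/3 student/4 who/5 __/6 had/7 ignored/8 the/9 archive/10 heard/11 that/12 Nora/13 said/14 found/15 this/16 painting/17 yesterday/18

4

The marked gap is inside the relative clause, the subject of "ignored".
Its filler is the head noun "student" (via "who"), at word 4.
(The other dependency links word 1 to a gap after word 14.)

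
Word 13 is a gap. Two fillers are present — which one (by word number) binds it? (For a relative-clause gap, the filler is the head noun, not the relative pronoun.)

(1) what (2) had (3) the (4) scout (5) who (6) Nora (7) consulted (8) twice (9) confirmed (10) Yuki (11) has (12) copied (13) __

The marked gap is the direct object of "copied".
Its filler is the fronted wh-phrase "what", at word 1.
(The other dependency links word 4 to a gap after word 7.)

1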